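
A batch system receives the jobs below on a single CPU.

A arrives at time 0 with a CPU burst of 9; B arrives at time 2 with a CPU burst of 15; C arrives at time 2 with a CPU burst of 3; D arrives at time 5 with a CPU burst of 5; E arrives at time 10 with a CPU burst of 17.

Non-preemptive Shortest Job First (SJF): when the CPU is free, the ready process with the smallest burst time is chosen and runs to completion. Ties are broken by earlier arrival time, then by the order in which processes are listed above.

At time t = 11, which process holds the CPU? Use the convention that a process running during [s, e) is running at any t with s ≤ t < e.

C

Gantt: | A 0-9 | C 9-12 | D 12-17 | B 17-32 | E 32-49 |
Completion: A=9  B=32  C=12  D=17  E=49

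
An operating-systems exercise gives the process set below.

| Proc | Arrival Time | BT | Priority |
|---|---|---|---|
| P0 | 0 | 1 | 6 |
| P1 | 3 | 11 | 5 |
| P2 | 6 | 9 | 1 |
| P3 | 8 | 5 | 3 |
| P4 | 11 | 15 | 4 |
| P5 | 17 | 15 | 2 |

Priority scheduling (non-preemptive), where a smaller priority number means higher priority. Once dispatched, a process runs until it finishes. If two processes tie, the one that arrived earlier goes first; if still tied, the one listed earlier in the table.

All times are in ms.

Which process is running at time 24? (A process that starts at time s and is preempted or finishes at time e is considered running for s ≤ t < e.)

P5

Gantt: | P0 0-1 | idle 1-3 | P1 3-14 | P2 14-23 | P5 23-38 | P3 38-43 | P4 43-58 |
Completion: P0=1  P1=14  P2=23  P3=43  P4=58  P5=38
Turnaround (C−A): P0=1  P1=11  P2=17  P3=35  P4=47  P5=21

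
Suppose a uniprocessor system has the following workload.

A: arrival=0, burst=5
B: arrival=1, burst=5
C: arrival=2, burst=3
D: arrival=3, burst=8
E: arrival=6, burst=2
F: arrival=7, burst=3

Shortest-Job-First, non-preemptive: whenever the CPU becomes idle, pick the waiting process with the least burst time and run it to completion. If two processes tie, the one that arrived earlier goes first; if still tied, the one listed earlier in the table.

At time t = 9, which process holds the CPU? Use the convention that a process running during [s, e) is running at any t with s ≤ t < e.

E

Timeline: | A 0-5 | C 5-8 | E 8-10 | F 10-13 | B 13-18 | D 18-26 |
Completion: A=5  B=18  C=8  D=26  E=10  F=13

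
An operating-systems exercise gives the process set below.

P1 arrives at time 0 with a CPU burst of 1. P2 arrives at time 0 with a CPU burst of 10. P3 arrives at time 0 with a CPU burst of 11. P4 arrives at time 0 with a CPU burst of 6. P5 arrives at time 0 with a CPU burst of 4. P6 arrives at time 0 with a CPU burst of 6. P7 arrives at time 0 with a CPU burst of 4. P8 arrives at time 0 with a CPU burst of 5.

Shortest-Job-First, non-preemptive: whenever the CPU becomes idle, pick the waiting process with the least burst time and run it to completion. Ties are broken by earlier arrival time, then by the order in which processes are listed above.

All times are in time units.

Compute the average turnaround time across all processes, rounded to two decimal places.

19.75

Schedule: | P1 0-1 | P5 1-5 | P7 5-9 | P8 9-14 | P4 14-20 | P6 20-26 | P2 26-36 | P3 36-47 |
Completion: P1=1  P2=36  P3=47  P4=20  P5=5  P6=26  P7=9  P8=14
Turnaround times: P1=1, P2=36, P3=47, P4=20, P5=5, P6=26, P7=9, P8=14
Average turnaround = (1+36+47+20+5+26+9+14) / 8 = 158/8 = 19.75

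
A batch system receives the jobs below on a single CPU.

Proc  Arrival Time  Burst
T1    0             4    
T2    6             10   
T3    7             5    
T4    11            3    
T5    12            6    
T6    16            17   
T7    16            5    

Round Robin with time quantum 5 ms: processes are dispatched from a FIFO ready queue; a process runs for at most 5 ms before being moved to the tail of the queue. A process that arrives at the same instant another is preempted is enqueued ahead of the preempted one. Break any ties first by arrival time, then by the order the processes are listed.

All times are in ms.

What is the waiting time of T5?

22

Schedule: | T1 0-4 | idle 4-6 | T2 6-11 | T3 11-16 | T4 16-19 | T2 19-24 | T5 24-29 | T6 29-34 | T7 34-39 | T5 39-40 | T6 40-52 |
Completion: T1=4  T2=24  T3=16  T4=19  T5=40  T6=52  T7=39
Turnaround (C−A): T1=4  T2=18  T3=9  T4=8  T5=28  T6=36  T7=23
Waiting(T5) = turnaround − burst = 28 − 6 = 22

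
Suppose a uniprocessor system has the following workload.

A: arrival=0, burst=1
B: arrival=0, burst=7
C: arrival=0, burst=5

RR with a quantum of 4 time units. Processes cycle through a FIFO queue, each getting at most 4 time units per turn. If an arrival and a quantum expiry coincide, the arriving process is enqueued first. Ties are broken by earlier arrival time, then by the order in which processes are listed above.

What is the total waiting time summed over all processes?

13

Schedule: | A 0-1 | B 1-5 | C 5-9 | B 9-12 | C 12-13 |
Completion: A=1  B=12  C=13
Turnaround (C−A): A=1  B=12  C=13
Waiting = turnaround − burst: A=0, B=5, C=8
Total waiting = 0 + 5 + 8 = 13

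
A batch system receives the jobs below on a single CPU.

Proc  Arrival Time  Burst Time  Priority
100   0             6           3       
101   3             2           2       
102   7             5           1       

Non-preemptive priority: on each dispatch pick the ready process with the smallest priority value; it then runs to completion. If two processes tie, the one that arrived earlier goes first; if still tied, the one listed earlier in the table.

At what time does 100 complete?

Timeline: | 100 0-6 | 101 6-8 | 102 8-13 |
Completion: 100=6  101=8  102=13

6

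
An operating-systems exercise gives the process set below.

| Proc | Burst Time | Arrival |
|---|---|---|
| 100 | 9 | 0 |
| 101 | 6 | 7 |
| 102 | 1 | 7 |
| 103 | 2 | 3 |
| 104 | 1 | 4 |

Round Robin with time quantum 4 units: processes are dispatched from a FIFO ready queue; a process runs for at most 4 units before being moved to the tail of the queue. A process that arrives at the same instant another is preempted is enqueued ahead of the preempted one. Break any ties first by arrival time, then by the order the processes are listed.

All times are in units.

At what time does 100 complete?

17

Schedule: | 100 0-4 | 103 4-6 | 104 6-7 | 100 7-11 | 101 11-15 | 102 15-16 | 100 16-17 | 101 17-19 |
Completion: 100=17  101=19  102=16  103=6  104=7
Turnaround (C−A): 100=17  101=12  102=9  103=3  104=3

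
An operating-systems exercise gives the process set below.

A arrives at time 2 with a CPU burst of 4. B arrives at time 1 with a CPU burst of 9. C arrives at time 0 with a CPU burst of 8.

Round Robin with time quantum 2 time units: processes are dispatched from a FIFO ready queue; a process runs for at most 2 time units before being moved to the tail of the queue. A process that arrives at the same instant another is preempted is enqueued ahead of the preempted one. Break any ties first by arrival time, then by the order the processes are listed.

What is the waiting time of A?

Gantt: | C 0-2 | B 2-4 | A 4-6 | C 6-8 | B 8-10 | A 10-12 | C 12-14 | B 14-16 | C 16-18 | B 18-21 |
Completion: A=12  B=21  C=18
Turnaround (C−A): A=10  B=20  C=18
Waiting(A) = turnaround − burst = 10 − 4 = 6

6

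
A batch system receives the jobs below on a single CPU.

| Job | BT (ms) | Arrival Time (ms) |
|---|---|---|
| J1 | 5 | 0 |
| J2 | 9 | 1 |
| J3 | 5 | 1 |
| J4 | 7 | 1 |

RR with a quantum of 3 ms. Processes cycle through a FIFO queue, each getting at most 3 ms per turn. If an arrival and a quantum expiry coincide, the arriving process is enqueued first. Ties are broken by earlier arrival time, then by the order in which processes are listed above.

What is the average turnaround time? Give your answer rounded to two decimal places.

Gantt: | J1 0-3 | J2 3-6 | J3 6-9 | J4 9-12 | J1 12-14 | J2 14-17 | J3 17-19 | J4 19-22 | J2 22-25 | J4 25-26 |
Completion: J1=14  J2=25  J3=19  J4=26
Turnaround times: J1=14, J2=24, J3=18, J4=25
Average turnaround = (14+24+18+25) / 4 = 81/4 = 20.25

20.25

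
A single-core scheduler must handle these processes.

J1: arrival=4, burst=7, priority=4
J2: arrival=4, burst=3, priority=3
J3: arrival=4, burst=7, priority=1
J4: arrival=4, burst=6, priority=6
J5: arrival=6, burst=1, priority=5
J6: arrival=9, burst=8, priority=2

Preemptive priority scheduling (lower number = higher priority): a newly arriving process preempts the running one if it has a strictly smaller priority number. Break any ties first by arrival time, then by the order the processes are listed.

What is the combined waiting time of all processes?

84

Gantt: | idle 0-4 | J3 4-11 | J6 11-19 | J2 19-22 | J1 22-29 | J5 29-30 | J4 30-36 |
Completion: J1=29  J2=22  J3=11  J4=36  J5=30  J6=19
Turnaround (C−A): J1=25  J2=18  J3=7  J4=32  J5=24  J6=10
Waiting = turnaround − burst: J1=18, J2=15, J3=0, J4=26, J5=23, J6=2
Total waiting = 18 + 15 + 0 + 26 + 23 + 2 = 84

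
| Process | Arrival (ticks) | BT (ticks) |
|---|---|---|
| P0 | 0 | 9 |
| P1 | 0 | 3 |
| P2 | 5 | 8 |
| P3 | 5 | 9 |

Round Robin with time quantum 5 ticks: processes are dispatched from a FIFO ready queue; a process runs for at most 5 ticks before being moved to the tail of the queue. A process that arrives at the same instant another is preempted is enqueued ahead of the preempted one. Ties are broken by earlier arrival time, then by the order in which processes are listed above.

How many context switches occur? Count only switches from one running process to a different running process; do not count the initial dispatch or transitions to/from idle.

6

Schedule: | P0 0-5 | P1 5-8 | P2 8-13 | P3 13-18 | P0 18-22 | P2 22-25 | P3 25-29 |
Completion: P0=22  P1=8  P2=25  P3=29
Turnaround (C−A): P0=22  P1=8  P2=20  P3=24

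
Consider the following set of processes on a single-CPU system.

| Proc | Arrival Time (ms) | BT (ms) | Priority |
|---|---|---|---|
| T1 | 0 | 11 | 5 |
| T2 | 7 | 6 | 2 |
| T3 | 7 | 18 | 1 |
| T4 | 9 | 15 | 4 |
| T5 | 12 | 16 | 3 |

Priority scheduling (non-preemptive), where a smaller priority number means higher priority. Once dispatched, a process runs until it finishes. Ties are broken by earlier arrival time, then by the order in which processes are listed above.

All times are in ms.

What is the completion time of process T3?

Gantt: | T1 0-11 | T3 11-29 | T2 29-35 | T5 35-51 | T4 51-66 |
Completion: T1=11  T2=35  T3=29  T4=66  T5=51
Turnaround (C−A): T1=11  T2=28  T3=22  T4=57  T5=39

29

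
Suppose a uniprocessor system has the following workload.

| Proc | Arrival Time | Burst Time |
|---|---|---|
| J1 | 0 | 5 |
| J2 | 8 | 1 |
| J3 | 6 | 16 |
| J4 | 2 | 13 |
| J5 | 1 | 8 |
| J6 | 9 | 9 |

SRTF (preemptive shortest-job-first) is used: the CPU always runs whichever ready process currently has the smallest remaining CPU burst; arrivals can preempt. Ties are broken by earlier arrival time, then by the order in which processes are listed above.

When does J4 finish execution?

36

Gantt: | J1 0-5 | J5 5-8 | J2 8-9 | J5 9-14 | J6 14-23 | J4 23-36 | J3 36-52 |
Completion: J1=5  J2=9  J3=52  J4=36  J5=14  J6=23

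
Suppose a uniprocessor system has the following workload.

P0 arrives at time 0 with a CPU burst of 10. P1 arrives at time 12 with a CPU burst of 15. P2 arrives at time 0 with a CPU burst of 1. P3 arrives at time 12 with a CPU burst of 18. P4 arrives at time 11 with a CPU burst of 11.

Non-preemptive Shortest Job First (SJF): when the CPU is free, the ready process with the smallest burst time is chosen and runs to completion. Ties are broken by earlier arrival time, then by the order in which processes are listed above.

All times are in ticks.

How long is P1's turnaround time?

Timeline: | P2 0-1 | P0 1-11 | P4 11-22 | P1 22-37 | P3 37-55 |
Completion: P0=11  P1=37  P2=1  P3=55  P4=22
Turnaround (C−A): P0=11  P1=25  P2=1  P3=43  P4=11
Turnaround(P1) = completion − arrival = 37 − 12 = 25

25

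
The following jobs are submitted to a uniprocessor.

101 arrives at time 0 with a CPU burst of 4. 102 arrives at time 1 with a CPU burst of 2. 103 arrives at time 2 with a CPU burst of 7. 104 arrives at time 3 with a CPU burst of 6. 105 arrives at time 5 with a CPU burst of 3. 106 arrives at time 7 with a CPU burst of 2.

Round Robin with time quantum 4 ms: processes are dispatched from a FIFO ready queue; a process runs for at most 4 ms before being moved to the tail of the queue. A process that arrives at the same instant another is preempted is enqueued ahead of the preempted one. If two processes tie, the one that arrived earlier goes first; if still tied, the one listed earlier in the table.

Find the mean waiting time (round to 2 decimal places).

8.33

Timeline: | 101 0-4 | 102 4-6 | 103 6-10 | 104 10-14 | 105 14-17 | 106 17-19 | 103 19-22 | 104 22-24 |
Completion: 101=4  102=6  103=22  104=24  105=17  106=19
Turnaround (C−A): 101=4  102=5  103=20  104=21  105=12  106=12
Waiting times: 101=0, 102=3, 103=13, 104=15, 105=9, 106=10
Average waiting = (0+3+13+15+9+10) / 6 = 50/6 = 8.33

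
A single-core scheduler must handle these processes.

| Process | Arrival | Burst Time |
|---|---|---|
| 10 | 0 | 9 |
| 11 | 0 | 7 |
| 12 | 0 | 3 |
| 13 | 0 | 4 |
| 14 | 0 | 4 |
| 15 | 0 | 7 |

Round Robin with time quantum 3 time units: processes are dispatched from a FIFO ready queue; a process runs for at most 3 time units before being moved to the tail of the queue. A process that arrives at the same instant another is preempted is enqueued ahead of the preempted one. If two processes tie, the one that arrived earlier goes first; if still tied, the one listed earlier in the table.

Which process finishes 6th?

15

Gantt: | 10 0-3 | 11 3-6 | 12 6-9 | 13 9-12 | 14 12-15 | 15 15-18 | 10 18-21 | 11 21-24 | 13 24-25 | 14 25-26 | 15 26-29 | 10 29-32 | 11 32-33 | 15 33-34 |
Completion: 10=32  11=33  12=9  13=25  14=26  15=34
Finish order: 12 → 13 → 14 → 10 → 11 → 15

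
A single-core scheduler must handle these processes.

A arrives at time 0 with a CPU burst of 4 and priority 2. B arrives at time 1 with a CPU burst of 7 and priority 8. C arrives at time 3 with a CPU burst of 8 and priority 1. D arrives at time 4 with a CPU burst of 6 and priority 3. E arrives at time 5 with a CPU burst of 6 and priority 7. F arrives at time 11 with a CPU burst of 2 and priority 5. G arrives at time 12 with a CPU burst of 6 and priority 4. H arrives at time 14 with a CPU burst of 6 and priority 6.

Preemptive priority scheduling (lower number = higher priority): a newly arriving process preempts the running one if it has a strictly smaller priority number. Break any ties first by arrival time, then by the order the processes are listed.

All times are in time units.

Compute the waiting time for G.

6

Gantt: | A 0-3 | C 3-11 | A 11-12 | D 12-18 | G 18-24 | F 24-26 | H 26-32 | E 32-38 | B 38-45 |
Completion: A=12  B=45  C=11  D=18  E=38  F=26  G=24  H=32
Turnaround (C−A): A=12  B=44  C=8  D=14  E=33  F=15  G=12  H=18
Waiting(G) = turnaround − burst = 12 − 6 = 6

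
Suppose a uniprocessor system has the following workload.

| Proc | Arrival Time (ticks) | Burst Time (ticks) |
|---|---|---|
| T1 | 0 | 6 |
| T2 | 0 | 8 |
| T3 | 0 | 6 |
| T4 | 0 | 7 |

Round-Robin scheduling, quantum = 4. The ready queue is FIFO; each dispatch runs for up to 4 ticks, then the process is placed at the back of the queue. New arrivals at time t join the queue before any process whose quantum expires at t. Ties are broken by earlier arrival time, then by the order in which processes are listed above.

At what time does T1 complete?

Timeline: | T1 0-4 | T2 4-8 | T3 8-12 | T4 12-16 | T1 16-18 | T2 18-22 | T3 22-24 | T4 24-27 |
Completion: T1=18  T2=22  T3=24  T4=27

18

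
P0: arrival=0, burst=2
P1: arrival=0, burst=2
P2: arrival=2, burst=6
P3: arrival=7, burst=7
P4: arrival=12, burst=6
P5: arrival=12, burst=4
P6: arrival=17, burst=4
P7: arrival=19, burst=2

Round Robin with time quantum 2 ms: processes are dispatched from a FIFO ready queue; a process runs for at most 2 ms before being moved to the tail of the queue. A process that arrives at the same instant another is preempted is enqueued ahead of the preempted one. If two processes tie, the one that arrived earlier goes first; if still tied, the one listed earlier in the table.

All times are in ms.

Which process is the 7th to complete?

Schedule: | P0 0-2 | P1 2-4 | P2 4-8 | P3 8-10 | P2 10-12 | P3 12-14 | P4 14-16 | P5 16-18 | P3 18-20 | P4 20-22 | P6 22-24 | P5 24-26 | P7 26-28 | P3 28-29 | P4 29-31 | P6 31-33 |
Completion: P0=2  P1=4  P2=12  P3=29  P4=31  P5=26  P6=33  P7=28
Finish order: P0 → P1 → P2 → P5 → P7 → P3 → P4 → P6

P4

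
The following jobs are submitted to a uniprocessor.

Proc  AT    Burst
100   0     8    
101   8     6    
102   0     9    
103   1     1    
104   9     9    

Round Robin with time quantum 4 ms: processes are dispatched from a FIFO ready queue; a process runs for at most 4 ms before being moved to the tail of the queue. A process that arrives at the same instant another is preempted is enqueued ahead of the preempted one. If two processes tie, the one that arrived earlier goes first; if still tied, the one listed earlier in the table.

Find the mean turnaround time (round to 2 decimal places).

Timeline: | 100 0-4 | 102 4-8 | 103 8-9 | 100 9-13 | 101 13-17 | 102 17-21 | 104 21-25 | 101 25-27 | 102 27-28 | 104 28-33 |
Completion: 100=13  101=27  102=28  103=9  104=33
Turnaround times: 100=13, 101=19, 102=28, 103=8, 104=24
Average turnaround = (13+19+28+8+24) / 5 = 92/5 = 18.40

18.40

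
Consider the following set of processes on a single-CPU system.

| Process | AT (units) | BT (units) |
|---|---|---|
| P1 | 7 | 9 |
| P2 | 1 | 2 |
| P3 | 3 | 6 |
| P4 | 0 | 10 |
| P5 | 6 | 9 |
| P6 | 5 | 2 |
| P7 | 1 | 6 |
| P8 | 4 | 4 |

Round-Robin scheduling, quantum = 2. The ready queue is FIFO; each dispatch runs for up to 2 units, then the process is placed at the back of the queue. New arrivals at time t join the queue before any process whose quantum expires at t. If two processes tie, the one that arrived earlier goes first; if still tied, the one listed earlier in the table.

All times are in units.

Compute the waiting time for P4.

32

Gantt: | P4 0-2 | P2 2-4 | P7 4-6 | P4 6-8 | P3 8-10 | P8 10-12 | P6 12-14 | P5 14-16 | P7 16-18 | P1 18-20 | P4 20-22 | P3 22-24 | P8 24-26 | P5 26-28 | P7 28-30 | P1 30-32 | P4 32-34 | P3 34-36 | P5 36-38 | P1 38-40 | P4 40-42 | P5 42-44 | P1 44-46 | P5 46-47 | P1 47-48 |
Completion: P1=48  P2=4  P3=36  P4=42  P5=47  P6=14  P7=30  P8=26
Turnaround (C−A): P1=41  P2=3  P3=33  P4=42  P5=41  P6=9  P7=29  P8=22
Waiting(P4) = turnaround − burst = 42 − 10 = 32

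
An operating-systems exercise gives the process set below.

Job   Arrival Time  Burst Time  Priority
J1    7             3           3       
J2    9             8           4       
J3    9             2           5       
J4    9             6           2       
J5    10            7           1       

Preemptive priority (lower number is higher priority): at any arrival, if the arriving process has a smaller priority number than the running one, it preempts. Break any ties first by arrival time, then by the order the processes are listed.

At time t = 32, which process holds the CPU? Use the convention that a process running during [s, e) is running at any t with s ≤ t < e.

Timeline: | idle 0-7 | J1 7-9 | J4 9-10 | J5 10-17 | J4 17-22 | J1 22-23 | J2 23-31 | J3 31-33 |
Completion: J1=23  J2=31  J3=33  J4=22  J5=17

J3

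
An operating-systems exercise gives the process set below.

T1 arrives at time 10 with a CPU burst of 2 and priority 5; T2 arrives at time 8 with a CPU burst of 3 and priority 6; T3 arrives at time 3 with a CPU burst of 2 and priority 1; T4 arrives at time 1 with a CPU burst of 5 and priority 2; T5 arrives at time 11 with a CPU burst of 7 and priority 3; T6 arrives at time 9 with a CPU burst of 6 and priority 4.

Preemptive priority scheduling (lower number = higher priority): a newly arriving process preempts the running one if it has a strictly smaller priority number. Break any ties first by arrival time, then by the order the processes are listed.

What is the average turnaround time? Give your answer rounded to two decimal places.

10.17

Gantt: | idle 0-1 | T4 1-3 | T3 3-5 | T4 5-8 | T2 8-9 | T6 9-11 | T5 11-18 | T6 18-22 | T1 22-24 | T2 24-26 |
Completion: T1=24  T2=26  T3=5  T4=8  T5=18  T6=22
Turnaround times: T1=14, T2=18, T3=2, T4=7, T5=7, T6=13
Average turnaround = (14+18+2+7+7+13) / 6 = 61/6 = 10.17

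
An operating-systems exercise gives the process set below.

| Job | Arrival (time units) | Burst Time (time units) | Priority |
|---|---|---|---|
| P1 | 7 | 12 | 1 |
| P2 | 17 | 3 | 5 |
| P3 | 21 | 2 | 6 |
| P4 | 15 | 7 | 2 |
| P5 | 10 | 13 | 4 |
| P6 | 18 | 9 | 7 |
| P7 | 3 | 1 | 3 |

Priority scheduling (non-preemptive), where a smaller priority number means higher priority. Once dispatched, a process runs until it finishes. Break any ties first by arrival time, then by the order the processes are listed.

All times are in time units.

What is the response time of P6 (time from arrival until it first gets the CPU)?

26

Gantt: | idle 0-3 | P7 3-4 | idle 4-7 | P1 7-19 | P4 19-26 | P5 26-39 | P2 39-42 | P3 42-44 | P6 44-53 |
Completion: P1=19  P2=42  P3=44  P4=26  P5=39  P6=53  P7=4
Turnaround (C−A): P1=12  P2=25  P3=23  P4=11  P5=29  P6=35  P7=1
Response(P6) = first start − arrival = 44 − 18 = 26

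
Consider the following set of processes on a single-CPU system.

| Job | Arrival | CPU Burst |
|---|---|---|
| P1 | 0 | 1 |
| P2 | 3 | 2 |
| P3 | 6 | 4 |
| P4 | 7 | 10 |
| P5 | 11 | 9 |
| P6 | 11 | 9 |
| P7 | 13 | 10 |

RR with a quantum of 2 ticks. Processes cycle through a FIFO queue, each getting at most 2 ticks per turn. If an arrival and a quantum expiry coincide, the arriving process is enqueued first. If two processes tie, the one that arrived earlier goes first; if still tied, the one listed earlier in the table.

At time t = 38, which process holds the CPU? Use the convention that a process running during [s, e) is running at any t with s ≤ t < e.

P5

Timeline: | P1 0-1 | idle 1-3 | P2 3-5 | idle 5-6 | P3 6-8 | P4 8-10 | P3 10-12 | P4 12-14 | P5 14-16 | P6 16-18 | P7 18-20 | P4 20-22 | P5 22-24 | P6 24-26 | P7 26-28 | P4 28-30 | P5 30-32 | P6 32-34 | P7 34-36 | P4 36-38 | P5 38-40 | P6 40-42 | P7 42-44 | P5 44-45 | P6 45-46 | P7 46-48 |
Completion: P1=1  P2=5  P3=12  P4=38  P5=45  P6=46  P7=48
Turnaround (C−A): P1=1  P2=2  P3=6  P4=31  P5=34  P6=35  P7=35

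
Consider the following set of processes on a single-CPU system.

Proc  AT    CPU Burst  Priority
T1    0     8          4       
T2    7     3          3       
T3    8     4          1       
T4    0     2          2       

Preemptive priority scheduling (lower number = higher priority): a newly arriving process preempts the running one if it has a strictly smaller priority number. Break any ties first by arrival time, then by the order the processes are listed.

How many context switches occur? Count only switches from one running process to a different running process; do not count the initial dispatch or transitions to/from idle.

5

Gantt: | T4 0-2 | T1 2-7 | T2 7-8 | T3 8-12 | T2 12-14 | T1 14-17 |
Completion: T1=17  T2=14  T3=12  T4=2
Turnaround (C−A): T1=17  T2=7  T3=4  T4=2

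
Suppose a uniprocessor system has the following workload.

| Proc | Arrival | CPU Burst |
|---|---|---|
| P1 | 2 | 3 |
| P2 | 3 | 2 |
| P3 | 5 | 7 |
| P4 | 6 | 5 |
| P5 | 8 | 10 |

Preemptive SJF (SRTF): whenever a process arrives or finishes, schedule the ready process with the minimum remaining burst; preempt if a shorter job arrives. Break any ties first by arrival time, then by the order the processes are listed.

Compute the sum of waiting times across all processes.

Schedule: | idle 0-2 | P1 2-5 | P2 5-7 | P4 7-12 | P3 12-19 | P5 19-29 |
Completion: P1=5  P2=7  P3=19  P4=12  P5=29
Waiting = turnaround − burst: P1=0, P2=2, P3=7, P4=1, P5=11
Total waiting = 0 + 2 + 7 + 1 + 11 = 21

21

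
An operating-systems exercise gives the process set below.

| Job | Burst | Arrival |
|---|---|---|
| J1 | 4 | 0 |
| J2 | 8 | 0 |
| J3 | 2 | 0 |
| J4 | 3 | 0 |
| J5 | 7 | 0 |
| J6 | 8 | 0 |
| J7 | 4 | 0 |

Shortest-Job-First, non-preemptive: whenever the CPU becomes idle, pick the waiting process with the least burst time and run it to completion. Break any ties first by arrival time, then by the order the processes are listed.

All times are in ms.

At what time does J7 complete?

Timeline: | J3 0-2 | J4 2-5 | J1 5-9 | J7 9-13 | J5 13-20 | J2 20-28 | J6 28-36 |
Completion: J1=9  J2=28  J3=2  J4=5  J5=20  J6=36  J7=13

13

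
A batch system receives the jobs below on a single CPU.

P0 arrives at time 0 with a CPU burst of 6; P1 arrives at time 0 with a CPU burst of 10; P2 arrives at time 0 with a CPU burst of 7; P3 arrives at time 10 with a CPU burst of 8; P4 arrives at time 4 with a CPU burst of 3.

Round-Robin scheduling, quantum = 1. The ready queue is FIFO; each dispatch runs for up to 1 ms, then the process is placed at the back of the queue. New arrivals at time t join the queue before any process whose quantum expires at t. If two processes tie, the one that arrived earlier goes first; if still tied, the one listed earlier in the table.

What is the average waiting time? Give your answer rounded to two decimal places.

16.40

Schedule: | P0 0-1 | P1 1-2 | P2 2-3 | P0 3-4 | P1 4-5 | P2 5-6 | P4 6-7 | P0 7-8 | P1 8-9 | P2 9-10 | P4 10-11 | P0 11-12 | P1 12-13 | P3 13-14 | P2 14-15 | P4 15-16 | P0 16-17 | P1 17-18 | P3 18-19 | P2 19-20 | P0 20-21 | P1 21-22 | P3 22-23 | P2 23-24 | P1 24-25 | P3 25-26 | P2 26-27 | P1 27-28 | P3 28-29 | P1 29-30 | P3 30-31 | P1 31-32 | P3 32-34 |
Completion: P0=21  P1=32  P2=27  P3=34  P4=16
Waiting times: P0=15, P1=22, P2=20, P3=16, P4=9
Average waiting = (15+22+20+16+9) / 5 = 82/5 = 16.40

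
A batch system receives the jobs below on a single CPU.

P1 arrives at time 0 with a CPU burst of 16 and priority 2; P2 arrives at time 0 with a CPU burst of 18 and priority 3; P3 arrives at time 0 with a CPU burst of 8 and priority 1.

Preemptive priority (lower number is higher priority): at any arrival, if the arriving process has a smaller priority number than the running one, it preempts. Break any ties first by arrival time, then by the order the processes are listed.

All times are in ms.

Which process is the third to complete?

P2

Gantt: | P3 0-8 | P1 8-24 | P2 24-42 |
Completion: P1=24  P2=42  P3=8
Finish order: P3 → P1 → P2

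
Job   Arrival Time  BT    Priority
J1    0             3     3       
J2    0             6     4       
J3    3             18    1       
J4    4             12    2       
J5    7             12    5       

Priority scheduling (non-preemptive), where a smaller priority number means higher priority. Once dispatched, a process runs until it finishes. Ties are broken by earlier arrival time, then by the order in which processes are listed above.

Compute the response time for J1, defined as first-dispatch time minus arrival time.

0

Gantt: | J1 0-3 | J3 3-21 | J4 21-33 | J2 33-39 | J5 39-51 |
Completion: J1=3  J2=39  J3=21  J4=33  J5=51
Response(J1) = first start − arrival = 0 − 0 = 0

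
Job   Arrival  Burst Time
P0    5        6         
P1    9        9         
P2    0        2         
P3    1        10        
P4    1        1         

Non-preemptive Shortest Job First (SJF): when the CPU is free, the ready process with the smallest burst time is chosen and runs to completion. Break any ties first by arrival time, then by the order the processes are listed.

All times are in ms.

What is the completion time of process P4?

3

Schedule: | P2 0-2 | P4 2-3 | P3 3-13 | P0 13-19 | P1 19-28 |
Completion: P0=19  P1=28  P2=2  P3=13  P4=3
Turnaround (C−A): P0=14  P1=19  P2=2  P3=12  P4=2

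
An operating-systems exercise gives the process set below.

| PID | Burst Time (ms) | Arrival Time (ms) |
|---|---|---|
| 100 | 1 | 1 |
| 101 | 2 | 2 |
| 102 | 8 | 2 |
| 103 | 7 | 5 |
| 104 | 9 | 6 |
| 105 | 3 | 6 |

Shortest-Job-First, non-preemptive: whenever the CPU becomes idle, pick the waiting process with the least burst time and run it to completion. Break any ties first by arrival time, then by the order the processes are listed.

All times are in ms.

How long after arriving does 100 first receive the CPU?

0

Schedule: | idle 0-1 | 100 1-2 | 101 2-4 | 102 4-12 | 105 12-15 | 103 15-22 | 104 22-31 |
Completion: 100=2  101=4  102=12  103=22  104=31  105=15
Turnaround (C−A): 100=1  101=2  102=10  103=17  104=25  105=9
Response(100) = first start − arrival = 1 − 1 = 0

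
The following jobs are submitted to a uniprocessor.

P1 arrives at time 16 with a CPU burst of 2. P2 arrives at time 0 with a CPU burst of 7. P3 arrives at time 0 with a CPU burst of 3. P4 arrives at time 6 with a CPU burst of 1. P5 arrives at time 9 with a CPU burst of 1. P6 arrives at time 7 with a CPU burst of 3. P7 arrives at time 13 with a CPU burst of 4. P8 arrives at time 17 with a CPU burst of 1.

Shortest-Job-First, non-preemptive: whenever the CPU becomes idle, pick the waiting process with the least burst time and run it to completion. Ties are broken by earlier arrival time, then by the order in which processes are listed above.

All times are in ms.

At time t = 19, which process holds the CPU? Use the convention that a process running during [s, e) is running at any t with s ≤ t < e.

P8

Gantt: | P3 0-3 | P2 3-10 | P4 10-11 | P5 11-12 | P6 12-15 | P7 15-19 | P8 19-20 | P1 20-22 |
Completion: P1=22  P2=10  P3=3  P4=11  P5=12  P6=15  P7=19  P8=20
Turnaround (C−A): P1=6  P2=10  P3=3  P4=5  P5=3  P6=8  P7=6  P8=3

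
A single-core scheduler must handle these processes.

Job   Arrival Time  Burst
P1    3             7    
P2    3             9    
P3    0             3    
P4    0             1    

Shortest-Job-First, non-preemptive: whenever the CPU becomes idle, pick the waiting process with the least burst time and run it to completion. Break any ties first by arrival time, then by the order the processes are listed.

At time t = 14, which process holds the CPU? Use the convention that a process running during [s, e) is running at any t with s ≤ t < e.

P2

Timeline: | P4 0-1 | P3 1-4 | P1 4-11 | P2 11-20 |
Completion: P1=11  P2=20  P3=4  P4=1
Turnaround (C−A): P1=8  P2=17  P3=4  P4=1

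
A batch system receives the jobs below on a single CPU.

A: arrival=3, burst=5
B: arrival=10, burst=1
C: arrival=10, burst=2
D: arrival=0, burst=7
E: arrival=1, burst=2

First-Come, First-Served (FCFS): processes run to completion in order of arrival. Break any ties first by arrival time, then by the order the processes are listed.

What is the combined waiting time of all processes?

Gantt: | D 0-7 | E 7-9 | A 9-14 | B 14-15 | C 15-17 |
Completion: A=14  B=15  C=17  D=7  E=9
Waiting = turnaround − burst: A=6, B=4, C=5, D=0, E=6
Total waiting = 6 + 4 + 5 + 0 + 6 = 21

21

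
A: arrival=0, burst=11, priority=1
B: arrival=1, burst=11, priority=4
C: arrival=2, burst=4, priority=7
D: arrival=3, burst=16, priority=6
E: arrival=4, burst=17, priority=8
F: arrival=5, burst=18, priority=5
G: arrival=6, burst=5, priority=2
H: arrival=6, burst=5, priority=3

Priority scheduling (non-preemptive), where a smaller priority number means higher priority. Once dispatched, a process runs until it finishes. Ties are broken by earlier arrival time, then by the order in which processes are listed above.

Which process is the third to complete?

H

Schedule: | A 0-11 | G 11-16 | H 16-21 | B 21-32 | F 32-50 | D 50-66 | C 66-70 | E 70-87 |
Completion: A=11  B=32  C=70  D=66  E=87  F=50  G=16  H=21
Turnaround (C−A): A=11  B=31  C=68  D=63  E=83  F=45  G=10  H=15
Finish order: A → G → H → B → F → D → C → E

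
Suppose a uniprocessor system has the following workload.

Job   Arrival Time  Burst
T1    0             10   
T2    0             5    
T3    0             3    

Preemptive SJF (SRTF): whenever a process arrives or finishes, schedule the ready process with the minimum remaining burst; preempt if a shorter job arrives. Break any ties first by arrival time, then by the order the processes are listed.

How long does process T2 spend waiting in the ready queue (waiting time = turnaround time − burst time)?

3

Schedule: | T3 0-3 | T2 3-8 | T1 8-18 |
Completion: T1=18  T2=8  T3=3
Waiting(T2) = turnaround − burst = 8 − 5 = 3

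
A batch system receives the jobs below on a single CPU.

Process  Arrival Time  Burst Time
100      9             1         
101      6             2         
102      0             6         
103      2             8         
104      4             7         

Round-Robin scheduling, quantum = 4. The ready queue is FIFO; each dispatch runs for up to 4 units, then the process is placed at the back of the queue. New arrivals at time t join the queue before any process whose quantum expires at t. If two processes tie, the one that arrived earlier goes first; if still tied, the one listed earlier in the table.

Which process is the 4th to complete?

Timeline: | 102 0-4 | 103 4-8 | 104 8-12 | 102 12-14 | 101 14-16 | 103 16-20 | 100 20-21 | 104 21-24 |
Completion: 100=21  101=16  102=14  103=20  104=24
Finish order: 102 → 101 → 103 → 100 → 104

100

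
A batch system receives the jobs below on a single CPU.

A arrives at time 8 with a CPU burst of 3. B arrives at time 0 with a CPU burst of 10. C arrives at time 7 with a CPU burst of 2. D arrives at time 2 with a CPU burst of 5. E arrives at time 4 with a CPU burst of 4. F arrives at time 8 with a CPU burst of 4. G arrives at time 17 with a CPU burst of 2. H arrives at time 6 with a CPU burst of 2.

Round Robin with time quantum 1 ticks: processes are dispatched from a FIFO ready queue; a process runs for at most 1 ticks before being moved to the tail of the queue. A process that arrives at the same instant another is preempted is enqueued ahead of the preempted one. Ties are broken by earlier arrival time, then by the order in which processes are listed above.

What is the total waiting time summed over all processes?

Gantt: | B 0-2 | D 2-3 | B 3-4 | D 4-5 | E 5-6 | B 6-7 | D 7-8 | H 8-9 | E 9-10 | C 10-11 | B 11-12 | A 12-13 | F 13-14 | D 14-15 | H 15-16 | E 16-17 | C 17-18 | B 18-19 | A 19-20 | F 20-21 | D 21-22 | G 22-23 | E 23-24 | B 24-25 | A 25-26 | F 26-27 | G 27-28 | B 28-29 | F 29-30 | B 30-32 |
Completion: A=26  B=32  C=18  D=22  E=24  F=30  G=28  H=16
Turnaround (C−A): A=18  B=32  C=11  D=20  E=20  F=22  G=11  H=10
Waiting = turnaround − burst: A=15, B=22, C=9, D=15, E=16, F=18, G=9, H=8
Total waiting = 15 + 22 + 9 + 15 + 16 + 18 + 9 + 8 = 112

112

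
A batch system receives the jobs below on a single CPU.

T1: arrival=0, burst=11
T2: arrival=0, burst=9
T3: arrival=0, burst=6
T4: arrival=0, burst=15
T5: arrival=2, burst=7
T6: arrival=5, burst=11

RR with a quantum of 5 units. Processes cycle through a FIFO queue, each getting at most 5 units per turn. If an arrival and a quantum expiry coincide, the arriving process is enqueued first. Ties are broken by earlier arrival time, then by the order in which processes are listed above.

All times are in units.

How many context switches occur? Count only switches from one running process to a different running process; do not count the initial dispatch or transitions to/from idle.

Timeline: | T1 0-5 | T2 5-10 | T3 10-15 | T4 15-20 | T5 20-25 | T6 25-30 | T1 30-35 | T2 35-39 | T3 39-40 | T4 40-45 | T5 45-47 | T6 47-52 | T1 52-53 | T4 53-58 | T6 58-59 |
Completion: T1=53  T2=39  T3=40  T4=58  T5=47  T6=59
Turnaround (C−A): T1=53  T2=39  T3=40  T4=58  T5=45  T6=54

14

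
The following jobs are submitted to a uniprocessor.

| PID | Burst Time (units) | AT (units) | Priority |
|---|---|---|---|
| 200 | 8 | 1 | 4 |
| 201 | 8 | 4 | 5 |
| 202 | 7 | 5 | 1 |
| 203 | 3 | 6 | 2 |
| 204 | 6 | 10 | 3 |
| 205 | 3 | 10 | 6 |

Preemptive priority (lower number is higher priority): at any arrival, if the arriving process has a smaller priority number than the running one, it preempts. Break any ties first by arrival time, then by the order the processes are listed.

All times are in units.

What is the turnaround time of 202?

7

Gantt: | idle 0-1 | 200 1-5 | 202 5-12 | 203 12-15 | 204 15-21 | 200 21-25 | 201 25-33 | 205 33-36 |
Completion: 200=25  201=33  202=12  203=15  204=21  205=36
Turnaround (C−A): 200=24  201=29  202=7  203=9  204=11  205=26
Turnaround(202) = completion − arrival = 12 − 5 = 7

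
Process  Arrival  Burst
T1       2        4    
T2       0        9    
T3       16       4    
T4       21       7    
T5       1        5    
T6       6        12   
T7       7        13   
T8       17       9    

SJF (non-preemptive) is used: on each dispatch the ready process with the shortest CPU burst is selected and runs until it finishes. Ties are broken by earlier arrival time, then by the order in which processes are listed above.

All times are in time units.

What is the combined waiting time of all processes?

109

Schedule: | T2 0-9 | T1 9-13 | T5 13-18 | T3 18-22 | T4 22-29 | T8 29-38 | T6 38-50 | T7 50-63 |
Completion: T1=13  T2=9  T3=22  T4=29  T5=18  T6=50  T7=63  T8=38
Waiting = turnaround − burst: T1=7, T2=0, T3=2, T4=1, T5=12, T6=32, T7=43, T8=12
Total waiting = 7 + 0 + 2 + 1 + 12 + 32 + 43 + 12 = 109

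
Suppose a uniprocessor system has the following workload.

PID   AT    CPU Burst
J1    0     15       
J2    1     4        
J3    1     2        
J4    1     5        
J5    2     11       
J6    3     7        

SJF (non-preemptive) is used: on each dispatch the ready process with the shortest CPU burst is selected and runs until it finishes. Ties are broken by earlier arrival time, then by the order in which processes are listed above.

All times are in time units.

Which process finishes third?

J2

Gantt: | J1 0-15 | J3 15-17 | J2 17-21 | J4 21-26 | J6 26-33 | J5 33-44 |
Completion: J1=15  J2=21  J3=17  J4=26  J5=44  J6=33
Turnaround (C−A): J1=15  J2=20  J3=16  J4=25  J5=42  J6=30
Finish order: J1 → J3 → J2 → J4 → J6 → J5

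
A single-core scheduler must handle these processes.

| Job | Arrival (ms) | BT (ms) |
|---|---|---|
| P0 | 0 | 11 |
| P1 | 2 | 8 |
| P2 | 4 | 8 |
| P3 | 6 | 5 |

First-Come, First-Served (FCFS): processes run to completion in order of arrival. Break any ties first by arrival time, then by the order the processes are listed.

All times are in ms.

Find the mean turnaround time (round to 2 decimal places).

Schedule: | P0 0-11 | P1 11-19 | P2 19-27 | P3 27-32 |
Completion: P0=11  P1=19  P2=27  P3=32
Turnaround (C−A): P0=11  P1=17  P2=23  P3=26
Turnaround times: P0=11, P1=17, P2=23, P3=26
Average turnaround = (11+17+23+26) / 4 = 77/4 = 19.25

19.25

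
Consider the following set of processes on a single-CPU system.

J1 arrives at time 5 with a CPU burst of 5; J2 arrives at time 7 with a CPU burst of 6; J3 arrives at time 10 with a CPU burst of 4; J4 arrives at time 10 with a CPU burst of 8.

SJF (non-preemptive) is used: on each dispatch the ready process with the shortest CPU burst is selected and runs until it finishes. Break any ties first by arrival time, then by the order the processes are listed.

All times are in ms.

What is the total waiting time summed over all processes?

17

Schedule: | idle 0-5 | J1 5-10 | J3 10-14 | J2 14-20 | J4 20-28 |
Completion: J1=10  J2=20  J3=14  J4=28
Turnaround (C−A): J1=5  J2=13  J3=4  J4=18
Waiting = turnaround − burst: J1=0, J2=7, J3=0, J4=10
Total waiting = 0 + 7 + 0 + 10 = 17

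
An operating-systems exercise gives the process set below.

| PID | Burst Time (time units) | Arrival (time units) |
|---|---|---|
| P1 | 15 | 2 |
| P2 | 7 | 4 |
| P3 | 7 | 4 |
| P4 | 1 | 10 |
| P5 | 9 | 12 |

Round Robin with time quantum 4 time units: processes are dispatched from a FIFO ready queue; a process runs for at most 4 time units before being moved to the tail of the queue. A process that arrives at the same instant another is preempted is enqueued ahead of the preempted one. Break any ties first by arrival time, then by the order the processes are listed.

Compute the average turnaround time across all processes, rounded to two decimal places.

23.80

Timeline: | idle 0-2 | P1 2-6 | P2 6-10 | P3 10-14 | P1 14-18 | P4 18-19 | P2 19-22 | P5 22-26 | P3 26-29 | P1 29-33 | P5 33-37 | P1 37-40 | P5 40-41 |
Completion: P1=40  P2=22  P3=29  P4=19  P5=41
Turnaround (C−A): P1=38  P2=18  P3=25  P4=9  P5=29
Turnaround times: P1=38, P2=18, P3=25, P4=9, P5=29
Average turnaround = (38+18+25+9+29) / 5 = 119/5 = 23.80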